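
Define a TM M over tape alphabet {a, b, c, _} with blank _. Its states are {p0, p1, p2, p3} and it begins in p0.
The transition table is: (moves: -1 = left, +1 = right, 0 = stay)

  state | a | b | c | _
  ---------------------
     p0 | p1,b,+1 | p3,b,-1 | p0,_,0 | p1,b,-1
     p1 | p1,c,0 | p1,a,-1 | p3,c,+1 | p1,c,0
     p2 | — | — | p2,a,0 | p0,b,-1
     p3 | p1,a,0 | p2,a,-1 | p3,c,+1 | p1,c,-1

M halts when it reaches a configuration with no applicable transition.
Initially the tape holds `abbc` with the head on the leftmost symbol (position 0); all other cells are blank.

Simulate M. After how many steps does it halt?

p0 | _[a]bbc   read a → write b, move +1, go to p1
p1 | _b[b]bc   read b → write a, move -1, go to p1
p1 | _[b]abc   read b → write a, move -1, go to p1
p1 | [_]aabc   read _ → write c, move 0, go to p1
p1 | [c]aabc   read c → write c, move +1, go to p3
p3 | c[a]abc   read a → write a, move 0, go to p1
p1 | c[a]abc   read a → write c, move 0, go to p1
p1 | c[c]abc   read c → write c, move +1, go to p3
p3 | cc[a]bc   read a → write a, move 0, go to p1
p1 | cc[a]bc   read a → write c, move 0, go to p1
p1 | cc[c]bc   read c → write c, move +1, go to p3
p3 | ccc[b]c   read b → write a, move -1, go to p2
p2 | cc[c]ac   read c → write a, move 0, go to p2
p2 | cc[a]ac
M halts after 13 transitions.

13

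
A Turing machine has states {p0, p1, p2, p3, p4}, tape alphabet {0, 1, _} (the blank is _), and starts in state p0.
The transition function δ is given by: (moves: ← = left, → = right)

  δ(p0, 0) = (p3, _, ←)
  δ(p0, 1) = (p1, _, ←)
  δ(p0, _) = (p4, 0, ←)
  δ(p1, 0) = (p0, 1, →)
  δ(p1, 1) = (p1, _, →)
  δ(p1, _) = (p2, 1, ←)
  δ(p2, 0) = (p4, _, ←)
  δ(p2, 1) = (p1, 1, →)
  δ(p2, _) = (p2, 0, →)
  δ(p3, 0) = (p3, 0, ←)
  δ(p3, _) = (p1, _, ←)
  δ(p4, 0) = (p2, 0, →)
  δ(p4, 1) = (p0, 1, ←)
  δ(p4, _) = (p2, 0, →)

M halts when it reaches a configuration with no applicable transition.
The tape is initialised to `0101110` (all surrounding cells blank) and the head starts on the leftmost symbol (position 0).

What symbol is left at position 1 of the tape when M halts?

state=p0 head=0 tape=___[0]101110__   (p0,0)→(p3,_,←)
state=p3 head=-1 tape=__[_]_101110__   (p3,_)→(p1,_,←)
state=p1 head=-2 tape=_[_]__101110__   (p1,_)→(p2,1,←)
state=p2 head=-3 tape=[_]1__101110__   (p2,_)→(p2,0,→)
state=p2 head=-2 tape=0[1]__101110__   (p2,1)→(p1,1,→)
state=p1 head=-1 tape=01[_]_101110__   (p1,_)→(p2,1,←)
state=p2 head=-2 tape=0[1]1_101110__   (p2,1)→(p1,1,→)
state=p1 head=-1 tape=01[1]_101110__   (p1,1)→(p1,_,→)
state=p1 head=0 tape=01_[_]101110__   (p1,_)→(p2,1,←)
state=p2 head=-1 tape=01[_]1101110__   (p2,_)→(p2,0,→)
state=p2 head=0 tape=010[1]101110__   (p2,1)→(p1,1,→)
state=p1 head=1 tape=0101[1]01110__   (p1,1)→(p1,_,→)
state=p1 head=2 tape=0101_[0]1110__   (p1,0)→(p0,1,→)
state=p0 head=3 tape=0101_1[1]110__   (p0,1)→(p1,_,←)
state=p1 head=2 tape=0101_[1]_110__   (p1,1)→(p1,_,→)
state=p1 head=3 tape=0101__[_]110__   (p1,_)→(p2,1,←)
state=p2 head=2 tape=0101_[_]1110__   (p2,_)→(p2,0,→)
state=p2 head=3 tape=0101_0[1]110__   (p2,1)→(p1,1,→)
state=p1 head=4 tape=0101_01[1]10__   (p1,1)→(p1,_,→)
state=p1 head=5 tape=0101_01_[1]0__   (p1,1)→(p1,_,→)
state=p1 head=6 tape=0101_01__[0]__   (p1,0)→(p0,1,→)
state=p0 head=7 tape=0101_01__1[_]_   (p0,_)→(p4,0,←)
state=p4 head=6 tape=0101_01__[1]0_   (p4,1)→(p0,1,←)
state=p0 head=5 tape=0101_01_[_]10_   (p0,_)→(p4,0,←)
state=p4 head=4 tape=0101_01[_]010_   (p4,_)→(p2,0,→)
state=p2 head=5 tape=0101_010[0]10_   (p2,0)→(p4,_,←)
state=p4 head=4 tape=0101_01[0]_10_   (p4,0)→(p2,0,→)
state=p2 head=5 tape=0101_010[_]10_   (p2,_)→(p2,0,→)
state=p2 head=6 tape=0101_0100[1]0_   (p2,1)→(p1,1,→)
state=p1 head=7 tape=0101_01001[0]_   (p1,0)→(p0,1,→)
state=p0 head=8 tape=0101_010011[_]   (p0,_)→(p4,0,←)
state=p4 head=7 tape=0101_01001[1]0   (p4,1)→(p0,1,←)
state=p0 head=6 tape=0101_0100[1]10   (p0,1)→(p1,_,←)
state=p1 head=5 tape=0101_010[0]_10   (p1,0)→(p0,1,→)
state=p0 head=6 tape=0101_0101[_]10   (p0,_)→(p4,0,←)
state=p4 head=5 tape=0101_010[1]010   (p4,1)→(p0,1,←)
state=p0 head=4 tape=0101_01[0]1010   (p0,0)→(p3,_,←)
state=p3 head=3 tape=0101_0[1]_1010
Cell 1 holds _ when M halts.

_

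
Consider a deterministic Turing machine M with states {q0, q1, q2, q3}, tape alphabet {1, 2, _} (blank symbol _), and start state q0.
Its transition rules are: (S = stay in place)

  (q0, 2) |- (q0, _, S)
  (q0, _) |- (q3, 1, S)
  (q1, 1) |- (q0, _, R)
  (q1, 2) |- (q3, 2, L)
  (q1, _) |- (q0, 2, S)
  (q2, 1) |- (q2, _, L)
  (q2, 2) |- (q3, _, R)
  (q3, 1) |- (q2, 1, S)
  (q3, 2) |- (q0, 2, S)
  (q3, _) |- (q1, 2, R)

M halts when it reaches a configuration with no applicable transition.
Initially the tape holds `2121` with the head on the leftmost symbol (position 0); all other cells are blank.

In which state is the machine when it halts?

q0 | _[2]121   read 2 → write _, move S, go to q0
q0 | _[_]121   read _ → write 1, move S, go to q3
q3 | _[1]121   read 1 → write 1, move S, go to q2
q2 | _[1]121   read 1 → write _, move L, go to q2
q2 | [_]_121
No transition is defined for (q2, _); M halts in state q2.

q2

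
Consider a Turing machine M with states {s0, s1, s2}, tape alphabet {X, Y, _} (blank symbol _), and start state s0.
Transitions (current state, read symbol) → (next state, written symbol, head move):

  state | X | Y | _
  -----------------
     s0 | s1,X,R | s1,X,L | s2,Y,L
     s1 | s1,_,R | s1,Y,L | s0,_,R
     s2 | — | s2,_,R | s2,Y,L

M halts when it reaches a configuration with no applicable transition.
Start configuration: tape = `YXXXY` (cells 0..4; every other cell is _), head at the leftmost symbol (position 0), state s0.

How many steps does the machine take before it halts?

s0 | _[Y]XXXY__   read Y → write X, move L, go to s1
s1 | [_]XXXXY__   read _ → write _, move R, go to s0
s0 | _[X]XXXY__   read X → write X, move R, go to s1
s1 | _X[X]XXY__   read X → write _, move R, go to s1
s1 | _X_[X]XY__   read X → write _, move R, go to s1
s1 | _X__[X]Y__   read X → write _, move R, go to s1
s1 | _X___[Y]__   read Y → write Y, move L, go to s1
s1 | _X__[_]Y__   read _ → write _, move R, go to s0
s0 | _X___[Y]__   read Y → write X, move L, go to s1
s1 | _X__[_]X__   read _ → write _, move R, go to s0
s0 | _X___[X]__   read X → write X, move R, go to s1
s1 | _X___X[_]_   read _ → write _, move R, go to s0
s0 | _X___X_[_]   read _ → write Y, move L, go to s2
s2 | _X___X[_]Y   read _ → write Y, move L, go to s2
s2 | _X___[X]YY
M halts after 14 transitions.

14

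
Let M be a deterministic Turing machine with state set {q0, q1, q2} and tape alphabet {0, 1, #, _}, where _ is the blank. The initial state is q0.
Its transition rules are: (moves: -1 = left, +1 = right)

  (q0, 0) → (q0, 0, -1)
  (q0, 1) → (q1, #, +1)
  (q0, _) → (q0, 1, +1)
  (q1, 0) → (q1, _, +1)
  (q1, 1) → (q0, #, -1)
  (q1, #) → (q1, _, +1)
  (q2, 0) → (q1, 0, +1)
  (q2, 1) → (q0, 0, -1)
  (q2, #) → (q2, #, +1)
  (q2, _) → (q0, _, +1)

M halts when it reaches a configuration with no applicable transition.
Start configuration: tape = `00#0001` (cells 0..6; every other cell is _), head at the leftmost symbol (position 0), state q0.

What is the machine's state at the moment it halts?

q0 | _[0]0#0001   read 0 → write 0, move -1, go to q0
q0 | [_]00#0001   read _ → write 1, move +1, go to q0
q0 | 1[0]0#0001   read 0 → write 0, move -1, go to q0
q0 | [1]00#0001   read 1 → write #, move +1, go to q1
q1 | #[0]0#0001   read 0 → write _, move +1, go to q1
q1 | #_[0]#0001   read 0 → write _, move +1, go to q1
q1 | #__[#]0001   read # → write _, move +1, go to q1
q1 | #___[0]001   read 0 → write _, move +1, go to q1
q1 | #____[0]01   read 0 → write _, move +1, go to q1
q1 | #_____[0]1   read 0 → write _, move +1, go to q1
q1 | #______[1]   read 1 → write #, move -1, go to q0
q0 | #_____[_]#   read _ → write 1, move +1, go to q0
q0 | #_____1[#]
No transition is defined for (q0, #); M halts in state q0.

q0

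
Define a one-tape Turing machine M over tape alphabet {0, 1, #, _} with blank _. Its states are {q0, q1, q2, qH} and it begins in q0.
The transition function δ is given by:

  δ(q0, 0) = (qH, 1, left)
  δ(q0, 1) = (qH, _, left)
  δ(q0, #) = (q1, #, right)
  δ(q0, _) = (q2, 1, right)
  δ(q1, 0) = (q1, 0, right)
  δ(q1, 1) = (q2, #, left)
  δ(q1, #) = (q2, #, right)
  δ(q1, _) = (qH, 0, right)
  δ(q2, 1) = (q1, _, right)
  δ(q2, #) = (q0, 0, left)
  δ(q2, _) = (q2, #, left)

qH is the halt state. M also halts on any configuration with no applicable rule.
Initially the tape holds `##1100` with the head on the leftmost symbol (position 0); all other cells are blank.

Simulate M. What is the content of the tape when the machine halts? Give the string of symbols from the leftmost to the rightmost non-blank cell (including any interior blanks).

q0 | [#]#1100__   read # → write #, move right, go to q1
q1 | #[#]1100__   read # → write #, move right, go to q2
q2 | ##[1]100__   read 1 → write _, move right, go to q1
q1 | ##_[1]00__   read 1 → write #, move left, go to q2
q2 | ##[_]#00__   read _ → write #, move left, go to q2
q2 | #[#]##00__   read # → write 0, move left, go to q0
q0 | [#]0##00__   read # → write #, move right, go to q1
q1 | #[0]##00__   read 0 → write 0, move right, go to q1
q1 | #0[#]#00__   read # → write #, move right, go to q2
q2 | #0#[#]00__   read # → write 0, move left, go to q0
q0 | #0[#]000__   read # → write #, move right, go to q1
q1 | #0#[0]00__   read 0 → write 0, move right, go to q1
q1 | #0#0[0]0__   read 0 → write 0, move right, go to q1
q1 | #0#00[0]__   read 0 → write 0, move right, go to q1
q1 | #0#000[_]_   read _ → write 0, move right, go to qH
qH | #0#0000[_]
The non-blank tape span at halt is #0#0000.

#0#0000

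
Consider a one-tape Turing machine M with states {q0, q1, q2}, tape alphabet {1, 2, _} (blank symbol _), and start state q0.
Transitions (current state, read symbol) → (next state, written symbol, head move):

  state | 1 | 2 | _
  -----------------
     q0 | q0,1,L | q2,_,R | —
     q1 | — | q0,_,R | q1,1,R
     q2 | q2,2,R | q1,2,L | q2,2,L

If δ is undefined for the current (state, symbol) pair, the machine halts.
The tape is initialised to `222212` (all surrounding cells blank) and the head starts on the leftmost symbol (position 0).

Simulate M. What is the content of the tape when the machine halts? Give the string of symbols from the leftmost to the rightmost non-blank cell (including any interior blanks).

1_1_12

state=q0 head=0 tape=[2]22212   (q0,2)→(q2,_,R)
state=q2 head=1 tape=_[2]2212   (q2,2)→(q1,2,L)
state=q1 head=0 tape=[_]22212   (q1,_)→(q1,1,R)
state=q1 head=1 tape=1[2]2212   (q1,2)→(q0,_,R)
state=q0 head=2 tape=1_[2]212   (q0,2)→(q2,_,R)
state=q2 head=3 tape=1__[2]12   (q2,2)→(q1,2,L)
state=q1 head=2 tape=1_[_]212   (q1,_)→(q1,1,R)
state=q1 head=3 tape=1_1[2]12   (q1,2)→(q0,_,R)
state=q0 head=4 tape=1_1_[1]2   (q0,1)→(q0,1,L)
state=q0 head=3 tape=1_1[_]12
The non-blank tape span at halt is 1_1_12.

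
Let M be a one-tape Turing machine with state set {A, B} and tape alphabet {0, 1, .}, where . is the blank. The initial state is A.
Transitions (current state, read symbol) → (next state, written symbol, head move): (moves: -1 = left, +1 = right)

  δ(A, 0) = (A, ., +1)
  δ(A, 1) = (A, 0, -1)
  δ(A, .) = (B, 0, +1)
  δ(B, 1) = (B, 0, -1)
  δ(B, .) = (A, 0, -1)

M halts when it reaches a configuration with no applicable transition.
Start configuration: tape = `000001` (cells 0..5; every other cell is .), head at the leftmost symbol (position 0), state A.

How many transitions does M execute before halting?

state=A head=0 tape=[0]00001   (A,0)→(A,.,+1)
state=A head=1 tape=.[0]0001   (A,0)→(A,.,+1)
state=A head=2 tape=..[0]001   (A,0)→(A,.,+1)
state=A head=3 tape=...[0]01   (A,0)→(A,.,+1)
state=A head=4 tape=....[0]1   (A,0)→(A,.,+1)
state=A head=5 tape=.....[1]   (A,1)→(A,0,-1)
state=A head=4 tape=....[.]0   (A,.)→(B,0,+1)
state=B head=5 tape=....0[0]
M halts after 7 transitions.

7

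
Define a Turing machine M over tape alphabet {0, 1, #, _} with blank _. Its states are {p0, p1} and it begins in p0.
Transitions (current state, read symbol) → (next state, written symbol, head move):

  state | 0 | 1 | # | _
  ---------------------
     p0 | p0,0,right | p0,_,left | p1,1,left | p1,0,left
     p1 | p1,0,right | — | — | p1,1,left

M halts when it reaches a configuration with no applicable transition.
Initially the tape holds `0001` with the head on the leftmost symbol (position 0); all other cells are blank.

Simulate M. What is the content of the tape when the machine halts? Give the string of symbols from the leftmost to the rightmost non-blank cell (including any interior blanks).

p0 | [0]001_   read 0 → write 0, move right, go to p0
p0 | 0[0]01_   read 0 → write 0, move right, go to p0
p0 | 00[0]1_   read 0 → write 0, move right, go to p0
p0 | 000[1]_   read 1 → write _, move left, go to p0
p0 | 00[0]__   read 0 → write 0, move right, go to p0
p0 | 000[_]_   read _ → write 0, move left, go to p1
p1 | 00[0]0_   read 0 → write 0, move right, go to p1
p1 | 000[0]_   read 0 → write 0, move right, go to p1
p1 | 0000[_]   read _ → write 1, move left, go to p1
p1 | 000[0]1   read 0 → write 0, move right, go to p1
p1 | 0000[1]
The non-blank tape span at halt is 00001.

00001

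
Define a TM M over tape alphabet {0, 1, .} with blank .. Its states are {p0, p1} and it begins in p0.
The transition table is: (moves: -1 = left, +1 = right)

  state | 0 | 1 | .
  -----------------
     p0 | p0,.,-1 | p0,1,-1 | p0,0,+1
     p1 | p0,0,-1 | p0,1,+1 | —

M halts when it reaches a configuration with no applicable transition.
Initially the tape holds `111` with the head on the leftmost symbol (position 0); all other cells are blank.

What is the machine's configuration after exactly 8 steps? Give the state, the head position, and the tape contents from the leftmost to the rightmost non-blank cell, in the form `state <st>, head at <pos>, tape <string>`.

state=p0 head=0 tape=..[1]11   (p0,1)→(p0,1,-1)
state=p0 head=-1 tape=.[.]111   (p0,.)→(p0,0,+1)
state=p0 head=0 tape=.0[1]11   (p0,1)→(p0,1,-1)
state=p0 head=-1 tape=.[0]111   (p0,0)→(p0,.,-1)
state=p0 head=-2 tape=[.].111   (p0,.)→(p0,0,+1)
state=p0 head=-1 tape=0[.]111   (p0,.)→(p0,0,+1)
state=p0 head=0 tape=00[1]11   (p0,1)→(p0,1,-1)
state=p0 head=-1 tape=0[0]111   (p0,0)→(p0,.,-1)
state=p0 head=-2 tape=[0].111
After 8 steps: state p0, head at -2, tape 0.111.

state p0, head at -2, tape 0.111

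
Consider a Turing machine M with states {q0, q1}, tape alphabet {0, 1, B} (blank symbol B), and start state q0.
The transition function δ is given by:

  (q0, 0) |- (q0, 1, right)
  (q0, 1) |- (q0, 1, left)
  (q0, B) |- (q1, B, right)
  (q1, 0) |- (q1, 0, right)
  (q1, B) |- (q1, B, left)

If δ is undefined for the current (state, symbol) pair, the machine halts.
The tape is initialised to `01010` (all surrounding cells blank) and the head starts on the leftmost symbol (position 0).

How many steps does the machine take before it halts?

4

q0 | B[0]1010   read 0 → write 1, move right, go to q0
q0 | B1[1]010   read 1 → write 1, move left, go to q0
q0 | B[1]1010   read 1 → write 1, move left, go to q0
q0 | [B]11010   read B → write B, move right, go to q1
q1 | B[1]1010
M halts after 4 transitions.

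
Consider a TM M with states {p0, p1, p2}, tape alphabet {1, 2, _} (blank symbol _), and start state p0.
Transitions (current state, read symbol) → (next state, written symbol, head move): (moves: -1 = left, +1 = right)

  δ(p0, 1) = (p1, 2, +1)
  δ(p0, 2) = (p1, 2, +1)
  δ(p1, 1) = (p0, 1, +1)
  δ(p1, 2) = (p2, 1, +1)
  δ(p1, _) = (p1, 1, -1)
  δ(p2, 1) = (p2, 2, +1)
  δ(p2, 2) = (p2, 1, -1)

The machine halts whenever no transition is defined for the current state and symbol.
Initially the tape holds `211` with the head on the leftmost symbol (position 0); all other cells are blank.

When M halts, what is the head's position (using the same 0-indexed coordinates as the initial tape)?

state=p0 head=0 tape=[2]11__   (p0,2)→(p1,2,+1)
state=p1 head=1 tape=2[1]1__   (p1,1)→(p0,1,+1)
state=p0 head=2 tape=21[1]__   (p0,1)→(p1,2,+1)
state=p1 head=3 tape=212[_]_   (p1,_)→(p1,1,-1)
state=p1 head=2 tape=21[2]1_   (p1,2)→(p2,1,+1)
state=p2 head=3 tape=211[1]_   (p2,1)→(p2,2,+1)
state=p2 head=4 tape=2112[_]
At halt the head is at cell 4.

4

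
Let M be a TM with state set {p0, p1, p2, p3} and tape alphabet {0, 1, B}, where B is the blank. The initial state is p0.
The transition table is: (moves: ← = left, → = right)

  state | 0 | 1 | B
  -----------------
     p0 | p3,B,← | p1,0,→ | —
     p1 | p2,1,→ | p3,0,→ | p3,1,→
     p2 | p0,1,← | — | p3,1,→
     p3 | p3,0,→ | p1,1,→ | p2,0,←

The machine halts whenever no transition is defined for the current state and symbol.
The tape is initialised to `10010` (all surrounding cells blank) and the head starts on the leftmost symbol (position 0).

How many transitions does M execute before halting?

p0 | [1]0010BB   read 1 → write 0, move →, go to p1
p1 | 0[0]010BB   read 0 → write 1, move →, go to p2
p2 | 01[0]10BB   read 0 → write 1, move ←, go to p0
p0 | 0[1]110BB   read 1 → write 0, move →, go to p1
p1 | 00[1]10BB   read 1 → write 0, move →, go to p3
p3 | 000[1]0BB   read 1 → write 1, move →, go to p1
p1 | 0001[0]BB   read 0 → write 1, move →, go to p2
p2 | 00011[B]B   read B → write 1, move →, go to p3
p3 | 000111[B]   read B → write 0, move ←, go to p2
p2 | 00011[1]0
M halts after 9 transitions.

9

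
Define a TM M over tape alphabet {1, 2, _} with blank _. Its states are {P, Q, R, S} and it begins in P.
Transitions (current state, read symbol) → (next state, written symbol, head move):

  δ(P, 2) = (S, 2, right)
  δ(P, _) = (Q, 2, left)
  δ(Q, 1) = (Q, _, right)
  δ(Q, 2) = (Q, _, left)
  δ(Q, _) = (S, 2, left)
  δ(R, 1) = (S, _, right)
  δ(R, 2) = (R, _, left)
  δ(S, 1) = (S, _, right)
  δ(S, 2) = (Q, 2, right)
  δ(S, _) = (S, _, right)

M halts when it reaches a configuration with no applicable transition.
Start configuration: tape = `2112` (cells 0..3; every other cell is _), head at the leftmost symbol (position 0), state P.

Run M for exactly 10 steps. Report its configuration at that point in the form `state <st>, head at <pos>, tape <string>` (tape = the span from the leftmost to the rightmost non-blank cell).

P | [2]112_   read 2 → write 2, move right, go to S
S | 2[1]12_   read 1 → write _, move right, go to S
S | 2_[1]2_   read 1 → write _, move right, go to S
S | 2__[2]_   read 2 → write 2, move right, go to Q
Q | 2__2[_]   read _ → write 2, move left, go to S
S | 2__[2]2   read 2 → write 2, move right, go to Q
Q | 2__2[2]   read 2 → write _, move left, go to Q
Q | 2__[2]_   read 2 → write _, move left, go to Q
Q | 2_[_]__   read _ → write 2, move left, go to S
S | 2[_]2__   read _ → write _, move right, go to S
S | 2_[2]__
After 10 steps: state S, head at 2, tape 2_2.

state S, head at 2, tape 2_2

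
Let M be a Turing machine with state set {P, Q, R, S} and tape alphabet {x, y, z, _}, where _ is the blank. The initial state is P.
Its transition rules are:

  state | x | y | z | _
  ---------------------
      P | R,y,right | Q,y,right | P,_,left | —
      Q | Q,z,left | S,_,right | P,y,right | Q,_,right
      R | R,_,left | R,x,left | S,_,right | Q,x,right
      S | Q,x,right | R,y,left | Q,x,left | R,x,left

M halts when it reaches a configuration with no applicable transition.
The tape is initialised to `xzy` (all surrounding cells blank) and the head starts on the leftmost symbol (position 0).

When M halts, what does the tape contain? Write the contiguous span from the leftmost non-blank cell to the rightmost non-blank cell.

y_y

P | [x]zy__   read x → write y, move right, go to R
R | y[z]y__   read z → write _, move right, go to S
S | y_[y]__   read y → write y, move left, go to R
R | y[_]y__   read _ → write x, move right, go to Q
Q | yx[y]__   read y → write _, move right, go to S
S | yx_[_]_   read _ → write x, move left, go to R
R | yx[_]x_   read _ → write x, move right, go to Q
Q | yxx[x]_   read x → write z, move left, go to Q
Q | yx[x]z_   read x → write z, move left, go to Q
Q | y[x]zz_   read x → write z, move left, go to Q
Q | [y]zzz_   read y → write _, move right, go to S
S | _[z]zz_   read z → write x, move left, go to Q
Q | [_]xzz_   read _ → write _, move right, go to Q
Q | _[x]zz_   read x → write z, move left, go to Q
Q | [_]zzz_   read _ → write _, move right, go to Q
Q | _[z]zz_   read z → write y, move right, go to P
P | _y[z]z_   read z → write _, move left, go to P
P | _[y]_z_   read y → write y, move right, go to Q
Q | _y[_]z_   read _ → write _, move right, go to Q
Q | _y_[z]_   read z → write y, move right, go to P
P | _y_y[_]
The non-blank tape span at halt is y_y.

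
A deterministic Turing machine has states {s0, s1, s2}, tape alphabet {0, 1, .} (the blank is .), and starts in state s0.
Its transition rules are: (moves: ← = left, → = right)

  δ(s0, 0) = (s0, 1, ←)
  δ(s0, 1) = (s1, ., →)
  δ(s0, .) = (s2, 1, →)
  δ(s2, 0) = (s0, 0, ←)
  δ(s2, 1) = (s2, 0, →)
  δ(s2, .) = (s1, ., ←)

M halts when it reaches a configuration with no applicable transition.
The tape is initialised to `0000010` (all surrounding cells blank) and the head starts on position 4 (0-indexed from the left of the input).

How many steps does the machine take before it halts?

state=s0 head=4 tape=.0000[0]10   (s0,0)→(s0,1,←)
state=s0 head=3 tape=.000[0]110   (s0,0)→(s0,1,←)
state=s0 head=2 tape=.00[0]1110   (s0,0)→(s0,1,←)
state=s0 head=1 tape=.0[0]11110   (s0,0)→(s0,1,←)
state=s0 head=0 tape=.[0]111110   (s0,0)→(s0,1,←)
state=s0 head=-1 tape=[.]1111110   (s0,.)→(s2,1,→)
state=s2 head=0 tape=1[1]111110   (s2,1)→(s2,0,→)
state=s2 head=1 tape=10[1]11110   (s2,1)→(s2,0,→)
state=s2 head=2 tape=100[1]1110   (s2,1)→(s2,0,→)
state=s2 head=3 tape=1000[1]110   (s2,1)→(s2,0,→)
state=s2 head=4 tape=10000[1]10   (s2,1)→(s2,0,→)
state=s2 head=5 tape=100000[1]0   (s2,1)→(s2,0,→)
state=s2 head=6 tape=1000000[0]   (s2,0)→(s0,0,←)
state=s0 head=5 tape=100000[0]0   (s0,0)→(s0,1,←)
state=s0 head=4 tape=10000[0]10   (s0,0)→(s0,1,←)
state=s0 head=3 tape=1000[0]110   (s0,0)→(s0,1,←)
state=s0 head=2 tape=100[0]1110   (s0,0)→(s0,1,←)
state=s0 head=1 tape=10[0]11110   (s0,0)→(s0,1,←)
state=s0 head=0 tape=1[0]111110   (s0,0)→(s0,1,←)
state=s0 head=-1 tape=[1]1111110   (s0,1)→(s1,.,→)
state=s1 head=0 tape=.[1]111110
M halts after 20 transitions.

20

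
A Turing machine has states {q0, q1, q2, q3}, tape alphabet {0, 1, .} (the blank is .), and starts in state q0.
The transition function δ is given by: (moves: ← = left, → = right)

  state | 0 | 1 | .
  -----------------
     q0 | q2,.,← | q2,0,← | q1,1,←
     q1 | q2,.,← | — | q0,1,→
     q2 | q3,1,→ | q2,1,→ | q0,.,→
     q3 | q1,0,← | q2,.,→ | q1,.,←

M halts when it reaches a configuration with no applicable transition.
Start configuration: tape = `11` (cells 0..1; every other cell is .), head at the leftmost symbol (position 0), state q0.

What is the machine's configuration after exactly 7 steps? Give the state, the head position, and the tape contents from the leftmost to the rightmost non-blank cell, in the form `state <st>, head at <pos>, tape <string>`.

state=q0 head=0 tape=.[1]1   (q0,1)→(q2,0,←)
state=q2 head=-1 tape=[.]01   (q2,.)→(q0,.,→)
state=q0 head=0 tape=.[0]1   (q0,0)→(q2,.,←)
state=q2 head=-1 tape=[.].1   (q2,.)→(q0,.,→)
state=q0 head=0 tape=.[.]1   (q0,.)→(q1,1,←)
state=q1 head=-1 tape=[.]11   (q1,.)→(q0,1,→)
state=q0 head=0 tape=1[1]1   (q0,1)→(q2,0,←)
state=q2 head=-1 tape=[1]01
After 7 steps: state q2, head at -1, tape 101.

state q2, head at -1, tape 101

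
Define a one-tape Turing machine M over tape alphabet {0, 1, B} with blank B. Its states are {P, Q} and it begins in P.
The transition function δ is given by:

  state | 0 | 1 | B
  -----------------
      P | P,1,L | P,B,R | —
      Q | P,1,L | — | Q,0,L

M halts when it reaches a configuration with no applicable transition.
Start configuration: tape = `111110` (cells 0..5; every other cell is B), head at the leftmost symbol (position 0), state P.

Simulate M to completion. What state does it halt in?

P

state=P head=0 tape=[1]11110   (P,1)→(P,B,R)
state=P head=1 tape=B[1]1110   (P,1)→(P,B,R)
state=P head=2 tape=BB[1]110   (P,1)→(P,B,R)
state=P head=3 tape=BBB[1]10   (P,1)→(P,B,R)
state=P head=4 tape=BBBB[1]0   (P,1)→(P,B,R)
state=P head=5 tape=BBBBB[0]   (P,0)→(P,1,L)
state=P head=4 tape=BBBB[B]1
No transition is defined for (P, B); M halts in state P.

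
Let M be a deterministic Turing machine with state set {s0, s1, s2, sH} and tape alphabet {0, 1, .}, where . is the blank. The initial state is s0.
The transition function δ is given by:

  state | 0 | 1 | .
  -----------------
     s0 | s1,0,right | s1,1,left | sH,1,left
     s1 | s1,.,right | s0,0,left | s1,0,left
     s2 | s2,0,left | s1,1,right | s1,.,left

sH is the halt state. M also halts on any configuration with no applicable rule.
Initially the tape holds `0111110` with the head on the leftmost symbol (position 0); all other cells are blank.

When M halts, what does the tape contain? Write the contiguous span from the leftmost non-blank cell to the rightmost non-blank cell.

0101110

s0 | [0]111110   read 0 → write 0, move right, go to s1
s1 | 0[1]11110   read 1 → write 0, move left, go to s0
s0 | [0]011110   read 0 → write 0, move right, go to s1
s1 | 0[0]11110   read 0 → write ., move right, go to s1
s1 | 0.[1]1110   read 1 → write 0, move left, go to s0
s0 | 0[.]01110   read . → write 1, move left, go to sH
sH | [0]101110
The non-blank tape span at halt is 0101110.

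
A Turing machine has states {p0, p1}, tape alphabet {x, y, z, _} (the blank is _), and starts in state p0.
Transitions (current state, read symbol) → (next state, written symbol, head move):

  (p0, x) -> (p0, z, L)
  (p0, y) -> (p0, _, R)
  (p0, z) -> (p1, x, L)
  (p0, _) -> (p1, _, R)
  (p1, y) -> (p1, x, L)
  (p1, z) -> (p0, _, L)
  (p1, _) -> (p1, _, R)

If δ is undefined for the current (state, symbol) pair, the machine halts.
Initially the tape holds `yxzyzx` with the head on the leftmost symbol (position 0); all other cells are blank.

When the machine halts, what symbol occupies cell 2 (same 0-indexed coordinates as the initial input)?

state=p0 head=0 tape=[y]xzyzx   (p0,y)→(p0,_,R)
state=p0 head=1 tape=_[x]zyzx   (p0,x)→(p0,z,L)
state=p0 head=0 tape=[_]zzyzx   (p0,_)→(p1,_,R)
state=p1 head=1 tape=_[z]zyzx   (p1,z)→(p0,_,L)
state=p0 head=0 tape=[_]_zyzx   (p0,_)→(p1,_,R)
state=p1 head=1 tape=_[_]zyzx   (p1,_)→(p1,_,R)
state=p1 head=2 tape=__[z]yzx   (p1,z)→(p0,_,L)
state=p0 head=1 tape=_[_]_yzx   (p0,_)→(p1,_,R)
state=p1 head=2 tape=__[_]yzx   (p1,_)→(p1,_,R)
state=p1 head=3 tape=___[y]zx   (p1,y)→(p1,x,L)
state=p1 head=2 tape=__[_]xzx   (p1,_)→(p1,_,R)
state=p1 head=3 tape=___[x]zx
Cell 2 holds _ when M halts.

_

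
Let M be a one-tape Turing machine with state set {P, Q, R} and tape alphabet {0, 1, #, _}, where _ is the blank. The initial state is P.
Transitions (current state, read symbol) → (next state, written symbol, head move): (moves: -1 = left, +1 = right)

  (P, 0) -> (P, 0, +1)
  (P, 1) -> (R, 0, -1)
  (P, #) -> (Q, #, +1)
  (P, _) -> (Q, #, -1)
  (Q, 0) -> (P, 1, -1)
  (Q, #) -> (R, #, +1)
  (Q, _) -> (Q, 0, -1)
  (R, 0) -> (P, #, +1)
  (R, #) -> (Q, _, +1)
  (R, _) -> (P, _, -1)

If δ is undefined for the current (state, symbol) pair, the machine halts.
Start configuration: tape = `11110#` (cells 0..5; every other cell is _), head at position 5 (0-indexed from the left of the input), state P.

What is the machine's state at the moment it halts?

Q

P | 11110[#]____   read # → write #, move +1, go to Q
Q | 11110#[_]___   read _ → write 0, move -1, go to Q
Q | 11110[#]0___   read # → write #, move +1, go to R
R | 11110#[0]___   read 0 → write #, move +1, go to P
P | 11110##[_]__   read _ → write #, move -1, go to Q
Q | 11110#[#]#__   read # → write #, move +1, go to R
R | 11110##[#]__   read # → write _, move +1, go to Q
Q | 11110##_[_]_   read _ → write 0, move -1, go to Q
Q | 11110##[_]0_   read _ → write 0, move -1, go to Q
Q | 11110#[#]00_   read # → write #, move +1, go to R
R | 11110##[0]0_   read 0 → write #, move +1, go to P
P | 11110###[0]_   read 0 → write 0, move +1, go to P
P | 11110###0[_]   read _ → write #, move -1, go to Q
Q | 11110###[0]#   read 0 → write 1, move -1, go to P
P | 11110##[#]1#   read # → write #, move +1, go to Q
Q | 11110###[1]#
No transition is defined for (Q, 1); M halts in state Q.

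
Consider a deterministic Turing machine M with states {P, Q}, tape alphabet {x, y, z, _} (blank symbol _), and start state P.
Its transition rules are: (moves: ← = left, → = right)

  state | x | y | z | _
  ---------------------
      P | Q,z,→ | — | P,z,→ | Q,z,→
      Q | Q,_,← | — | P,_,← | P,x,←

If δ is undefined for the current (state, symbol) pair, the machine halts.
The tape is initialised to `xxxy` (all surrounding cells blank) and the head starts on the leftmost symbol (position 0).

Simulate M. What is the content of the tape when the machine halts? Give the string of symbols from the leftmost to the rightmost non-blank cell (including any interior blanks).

P | _[x]xxy   read x → write z, move →, go to Q
Q | _z[x]xy   read x → write _, move ←, go to Q
Q | _[z]_xy   read z → write _, move ←, go to P
P | [_]__xy   read _ → write z, move →, go to Q
Q | z[_]_xy   read _ → write x, move ←, go to P
P | [z]x_xy   read z → write z, move →, go to P
P | z[x]_xy   read x → write z, move →, go to Q
Q | zz[_]xy   read _ → write x, move ←, go to P
P | z[z]xxy   read z → write z, move →, go to P
P | zz[x]xy   read x → write z, move →, go to Q
Q | zzz[x]y   read x → write _, move ←, go to Q
Q | zz[z]_y   read z → write _, move ←, go to P
P | z[z]__y   read z → write z, move →, go to P
P | zz[_]_y   read _ → write z, move →, go to Q
Q | zzz[_]y   read _ → write x, move ←, go to P
P | zz[z]xy   read z → write z, move →, go to P
P | zzz[x]y   read x → write z, move →, go to Q
Q | zzzz[y]
The non-blank tape span at halt is zzzzy.

zzzzy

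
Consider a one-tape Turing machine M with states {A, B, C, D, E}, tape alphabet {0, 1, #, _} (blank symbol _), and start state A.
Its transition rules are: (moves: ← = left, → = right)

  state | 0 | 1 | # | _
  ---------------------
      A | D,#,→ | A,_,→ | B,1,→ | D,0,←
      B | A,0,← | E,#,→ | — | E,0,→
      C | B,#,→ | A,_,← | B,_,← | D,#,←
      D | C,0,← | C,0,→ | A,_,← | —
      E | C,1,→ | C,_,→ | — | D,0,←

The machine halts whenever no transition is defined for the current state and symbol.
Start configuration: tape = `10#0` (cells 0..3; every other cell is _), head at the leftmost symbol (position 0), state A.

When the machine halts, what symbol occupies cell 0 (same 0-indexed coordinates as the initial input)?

A | _[1]0#0_   read 1 → write _, move →, go to A
A | __[0]#0_   read 0 → write #, move →, go to D
D | __#[#]0_   read # → write _, move ←, go to A
A | __[#]_0_   read # → write 1, move →, go to B
B | __1[_]0_   read _ → write 0, move →, go to E
E | __10[0]_   read 0 → write 1, move →, go to C
C | __101[_]   read _ → write #, move ←, go to D
D | __10[1]#   read 1 → write 0, move →, go to C
C | __100[#]   read # → write _, move ←, go to B
B | __10[0]_   read 0 → write 0, move ←, go to A
A | __1[0]0_   read 0 → write #, move →, go to D
D | __1#[0]_   read 0 → write 0, move ←, go to C
C | __1[#]0_   read # → write _, move ←, go to B
B | __[1]_0_   read 1 → write #, move →, go to E
E | __#[_]0_   read _ → write 0, move ←, go to D
D | __[#]00_   read # → write _, move ←, go to A
A | _[_]_00_   read _ → write 0, move ←, go to D
D | [_]0_00_
Cell 0 holds 0 when M halts.

0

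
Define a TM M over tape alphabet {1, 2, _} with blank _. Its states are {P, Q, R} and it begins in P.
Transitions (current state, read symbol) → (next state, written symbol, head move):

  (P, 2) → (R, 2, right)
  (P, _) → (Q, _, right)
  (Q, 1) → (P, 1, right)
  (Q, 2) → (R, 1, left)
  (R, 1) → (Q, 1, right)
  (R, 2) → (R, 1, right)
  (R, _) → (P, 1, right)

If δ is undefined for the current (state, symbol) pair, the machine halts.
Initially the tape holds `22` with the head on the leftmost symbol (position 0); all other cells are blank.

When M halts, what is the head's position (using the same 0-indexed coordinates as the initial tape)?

state=P head=0 tape=[2]2___   (P,2)→(R,2,right)
state=R head=1 tape=2[2]___   (R,2)→(R,1,right)
state=R head=2 tape=21[_]__   (R,_)→(P,1,right)
state=P head=3 tape=211[_]_   (P,_)→(Q,_,right)
state=Q head=4 tape=211_[_]
At halt the head is at cell 4.

4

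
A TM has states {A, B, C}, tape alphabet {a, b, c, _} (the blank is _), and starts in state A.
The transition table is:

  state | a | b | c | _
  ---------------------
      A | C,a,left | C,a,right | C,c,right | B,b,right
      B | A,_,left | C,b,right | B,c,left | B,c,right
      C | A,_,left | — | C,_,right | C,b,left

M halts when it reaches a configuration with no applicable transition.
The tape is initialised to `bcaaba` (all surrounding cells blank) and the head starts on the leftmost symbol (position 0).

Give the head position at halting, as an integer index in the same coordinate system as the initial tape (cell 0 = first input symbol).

3

state=A head=0 tape=[b]caaba   (A,b)→(C,a,right)
state=C head=1 tape=a[c]aaba   (C,c)→(C,_,right)
state=C head=2 tape=a_[a]aba   (C,a)→(A,_,left)
state=A head=1 tape=a[_]_aba   (A,_)→(B,b,right)
state=B head=2 tape=ab[_]aba   (B,_)→(B,c,right)
state=B head=3 tape=abc[a]ba   (B,a)→(A,_,left)
state=A head=2 tape=ab[c]_ba   (A,c)→(C,c,right)
state=C head=3 tape=abc[_]ba   (C,_)→(C,b,left)
state=C head=2 tape=ab[c]bba   (C,c)→(C,_,right)
state=C head=3 tape=ab_[b]ba
At halt the head is at cell 3.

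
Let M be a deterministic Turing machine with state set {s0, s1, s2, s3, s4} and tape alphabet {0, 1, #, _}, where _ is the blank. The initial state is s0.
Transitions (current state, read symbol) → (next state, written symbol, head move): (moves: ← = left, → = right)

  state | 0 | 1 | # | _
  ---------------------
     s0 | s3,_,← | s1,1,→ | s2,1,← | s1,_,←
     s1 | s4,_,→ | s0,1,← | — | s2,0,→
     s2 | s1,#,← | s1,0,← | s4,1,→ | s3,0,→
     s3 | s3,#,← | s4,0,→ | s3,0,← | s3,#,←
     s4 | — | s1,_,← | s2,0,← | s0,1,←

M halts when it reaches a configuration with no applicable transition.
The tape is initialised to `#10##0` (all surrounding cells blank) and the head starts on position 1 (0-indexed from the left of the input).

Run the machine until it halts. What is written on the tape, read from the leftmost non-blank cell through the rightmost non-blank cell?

state=s0 head=1 tape=#[1]0##0   (s0,1)→(s1,1,→)
state=s1 head=2 tape=#1[0]##0   (s1,0)→(s4,_,→)
state=s4 head=3 tape=#1_[#]#0   (s4,#)→(s2,0,←)
state=s2 head=2 tape=#1[_]0#0   (s2,_)→(s3,0,→)
state=s3 head=3 tape=#10[0]#0   (s3,0)→(s3,#,←)
state=s3 head=2 tape=#1[0]##0   (s3,0)→(s3,#,←)
state=s3 head=1 tape=#[1]###0   (s3,1)→(s4,0,→)
state=s4 head=2 tape=#0[#]##0   (s4,#)→(s2,0,←)
state=s2 head=1 tape=#[0]0##0   (s2,0)→(s1,#,←)
state=s1 head=0 tape=[#]#0##0
The non-blank tape span at halt is ##0##0.

##0##0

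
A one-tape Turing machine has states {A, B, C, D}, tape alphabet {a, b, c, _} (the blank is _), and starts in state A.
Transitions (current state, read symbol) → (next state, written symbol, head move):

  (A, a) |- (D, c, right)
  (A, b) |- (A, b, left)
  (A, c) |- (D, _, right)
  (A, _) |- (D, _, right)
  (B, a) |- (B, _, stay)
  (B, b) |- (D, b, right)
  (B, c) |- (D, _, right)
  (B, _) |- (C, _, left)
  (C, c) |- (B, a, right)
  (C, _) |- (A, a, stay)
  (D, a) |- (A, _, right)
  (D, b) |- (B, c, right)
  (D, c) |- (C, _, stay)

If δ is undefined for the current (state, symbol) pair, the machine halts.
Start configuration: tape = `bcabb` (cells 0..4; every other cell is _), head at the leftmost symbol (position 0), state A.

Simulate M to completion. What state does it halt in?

D

state=A head=0 tape=_[b]cabb_   (A,b)→(A,b,left)
state=A head=-1 tape=[_]bcabb_   (A,_)→(D,_,right)
state=D head=0 tape=_[b]cabb_   (D,b)→(B,c,right)
state=B head=1 tape=_c[c]abb_   (B,c)→(D,_,right)
state=D head=2 tape=_c_[a]bb_   (D,a)→(A,_,right)
state=A head=3 tape=_c__[b]b_   (A,b)→(A,b,left)
state=A head=2 tape=_c_[_]bb_   (A,_)→(D,_,right)
state=D head=3 tape=_c__[b]b_   (D,b)→(B,c,right)
state=B head=4 tape=_c__c[b]_   (B,b)→(D,b,right)
state=D head=5 tape=_c__cb[_]
No transition is defined for (D, _); M halts in state D.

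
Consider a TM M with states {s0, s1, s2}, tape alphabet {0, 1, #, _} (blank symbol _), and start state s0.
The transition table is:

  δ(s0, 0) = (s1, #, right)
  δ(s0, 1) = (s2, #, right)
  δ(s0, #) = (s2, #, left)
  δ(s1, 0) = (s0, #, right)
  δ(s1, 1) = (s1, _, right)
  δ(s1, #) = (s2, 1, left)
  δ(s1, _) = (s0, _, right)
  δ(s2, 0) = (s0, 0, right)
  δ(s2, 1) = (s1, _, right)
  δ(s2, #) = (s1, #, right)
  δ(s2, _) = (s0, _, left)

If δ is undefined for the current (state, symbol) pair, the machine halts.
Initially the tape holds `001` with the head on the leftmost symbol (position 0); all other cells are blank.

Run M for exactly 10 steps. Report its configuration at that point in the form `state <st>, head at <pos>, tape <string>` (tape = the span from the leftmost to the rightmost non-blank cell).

s0 | [0]01__   read 0 → write #, move right, go to s1
s1 | #[0]1__   read 0 → write #, move right, go to s0
s0 | ##[1]__   read 1 → write #, move right, go to s2
s2 | ###[_]_   read _ → write _, move left, go to s0
s0 | ##[#]__   read # → write #, move left, go to s2
s2 | #[#]#__   read # → write #, move right, go to s1
s1 | ##[#]__   read # → write 1, move left, go to s2
s2 | #[#]1__   read # → write #, move right, go to s1
s1 | ##[1]__   read 1 → write _, move right, go to s1
s1 | ##_[_]_   read _ → write _, move right, go to s0
s0 | ##__[_]
After 10 steps: state s0, head at 4, tape ##.

state s0, head at 4, tape ##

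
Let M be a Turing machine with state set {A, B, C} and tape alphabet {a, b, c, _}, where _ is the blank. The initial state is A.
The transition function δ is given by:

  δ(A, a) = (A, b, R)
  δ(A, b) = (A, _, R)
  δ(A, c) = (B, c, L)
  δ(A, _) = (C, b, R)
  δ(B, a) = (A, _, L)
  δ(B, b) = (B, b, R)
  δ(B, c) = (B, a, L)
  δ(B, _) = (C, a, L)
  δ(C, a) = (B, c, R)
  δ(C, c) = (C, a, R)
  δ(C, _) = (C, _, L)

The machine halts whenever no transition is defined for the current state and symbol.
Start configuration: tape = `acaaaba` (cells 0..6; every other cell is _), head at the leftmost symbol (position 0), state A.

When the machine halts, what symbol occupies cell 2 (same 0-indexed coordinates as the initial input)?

state=A head=0 tape=[a]caaaba   (A,a)→(A,b,R)
state=A head=1 tape=b[c]aaaba   (A,c)→(B,c,L)
state=B head=0 tape=[b]caaaba   (B,b)→(B,b,R)
state=B head=1 tape=b[c]aaaba   (B,c)→(B,a,L)
state=B head=0 tape=[b]aaaaba   (B,b)→(B,b,R)
state=B head=1 tape=b[a]aaaba   (B,a)→(A,_,L)
state=A head=0 tape=[b]_aaaba   (A,b)→(A,_,R)
state=A head=1 tape=_[_]aaaba   (A,_)→(C,b,R)
state=C head=2 tape=_b[a]aaba   (C,a)→(B,c,R)
state=B head=3 tape=_bc[a]aba   (B,a)→(A,_,L)
state=A head=2 tape=_b[c]_aba   (A,c)→(B,c,L)
state=B head=1 tape=_[b]c_aba   (B,b)→(B,b,R)
state=B head=2 tape=_b[c]_aba   (B,c)→(B,a,L)
state=B head=1 tape=_[b]a_aba   (B,b)→(B,b,R)
state=B head=2 tape=_b[a]_aba   (B,a)→(A,_,L)
state=A head=1 tape=_[b]__aba   (A,b)→(A,_,R)
state=A head=2 tape=__[_]_aba   (A,_)→(C,b,R)
state=C head=3 tape=__b[_]aba   (C,_)→(C,_,L)
state=C head=2 tape=__[b]_aba
Cell 2 holds b when M halts.

b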